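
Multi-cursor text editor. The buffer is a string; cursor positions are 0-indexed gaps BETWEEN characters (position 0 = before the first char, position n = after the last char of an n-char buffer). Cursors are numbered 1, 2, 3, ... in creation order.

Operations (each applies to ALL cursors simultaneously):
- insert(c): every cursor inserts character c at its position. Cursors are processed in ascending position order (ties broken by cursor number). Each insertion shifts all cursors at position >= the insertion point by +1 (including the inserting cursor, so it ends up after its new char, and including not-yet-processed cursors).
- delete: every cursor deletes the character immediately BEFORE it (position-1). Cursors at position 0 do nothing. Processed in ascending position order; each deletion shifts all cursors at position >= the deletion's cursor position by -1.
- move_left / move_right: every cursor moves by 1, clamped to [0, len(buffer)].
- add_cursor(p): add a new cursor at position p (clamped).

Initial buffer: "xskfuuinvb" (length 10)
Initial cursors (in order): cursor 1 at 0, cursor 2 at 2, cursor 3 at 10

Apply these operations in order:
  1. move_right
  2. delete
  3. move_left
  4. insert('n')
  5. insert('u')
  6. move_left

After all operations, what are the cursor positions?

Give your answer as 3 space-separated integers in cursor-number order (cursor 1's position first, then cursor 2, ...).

After op 1 (move_right): buffer="xskfuuinvb" (len 10), cursors c1@1 c2@3 c3@10, authorship ..........
After op 2 (delete): buffer="sfuuinv" (len 7), cursors c1@0 c2@1 c3@7, authorship .......
After op 3 (move_left): buffer="sfuuinv" (len 7), cursors c1@0 c2@0 c3@6, authorship .......
After op 4 (insert('n')): buffer="nnsfuuinnv" (len 10), cursors c1@2 c2@2 c3@9, authorship 12......3.
After op 5 (insert('u')): buffer="nnuusfuuinnuv" (len 13), cursors c1@4 c2@4 c3@12, authorship 1212......33.
After op 6 (move_left): buffer="nnuusfuuinnuv" (len 13), cursors c1@3 c2@3 c3@11, authorship 1212......33.

Answer: 3 3 11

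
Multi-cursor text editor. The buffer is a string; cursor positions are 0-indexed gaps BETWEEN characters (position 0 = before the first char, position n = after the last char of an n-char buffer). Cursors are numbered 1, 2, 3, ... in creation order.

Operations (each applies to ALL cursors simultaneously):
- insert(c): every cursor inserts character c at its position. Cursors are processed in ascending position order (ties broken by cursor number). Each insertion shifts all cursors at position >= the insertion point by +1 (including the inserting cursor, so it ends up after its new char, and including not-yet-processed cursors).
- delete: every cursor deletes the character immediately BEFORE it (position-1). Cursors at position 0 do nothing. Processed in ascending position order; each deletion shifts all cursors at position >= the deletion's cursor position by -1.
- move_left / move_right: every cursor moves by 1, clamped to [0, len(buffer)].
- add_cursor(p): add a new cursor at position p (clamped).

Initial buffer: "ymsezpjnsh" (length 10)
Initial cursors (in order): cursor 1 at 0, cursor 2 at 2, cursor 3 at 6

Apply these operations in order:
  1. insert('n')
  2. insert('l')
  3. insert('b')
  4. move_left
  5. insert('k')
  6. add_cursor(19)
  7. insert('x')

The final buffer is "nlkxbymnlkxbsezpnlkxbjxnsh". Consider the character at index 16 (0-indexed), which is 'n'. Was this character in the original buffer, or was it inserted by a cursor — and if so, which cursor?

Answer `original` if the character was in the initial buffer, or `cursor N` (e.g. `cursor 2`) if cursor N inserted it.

Answer: cursor 3

Derivation:
After op 1 (insert('n')): buffer="nymnsezpnjnsh" (len 13), cursors c1@1 c2@4 c3@9, authorship 1..2....3....
After op 2 (insert('l')): buffer="nlymnlsezpnljnsh" (len 16), cursors c1@2 c2@6 c3@12, authorship 11..22....33....
After op 3 (insert('b')): buffer="nlbymnlbsezpnlbjnsh" (len 19), cursors c1@3 c2@8 c3@15, authorship 111..222....333....
After op 4 (move_left): buffer="nlbymnlbsezpnlbjnsh" (len 19), cursors c1@2 c2@7 c3@14, authorship 111..222....333....
After op 5 (insert('k')): buffer="nlkbymnlkbsezpnlkbjnsh" (len 22), cursors c1@3 c2@9 c3@17, authorship 1111..2222....3333....
After op 6 (add_cursor(19)): buffer="nlkbymnlkbsezpnlkbjnsh" (len 22), cursors c1@3 c2@9 c3@17 c4@19, authorship 1111..2222....3333....
After op 7 (insert('x')): buffer="nlkxbymnlkxbsezpnlkxbjxnsh" (len 26), cursors c1@4 c2@11 c3@20 c4@23, authorship 11111..22222....33333.4...
Authorship (.=original, N=cursor N): 1 1 1 1 1 . . 2 2 2 2 2 . . . . 3 3 3 3 3 . 4 . . .
Index 16: author = 3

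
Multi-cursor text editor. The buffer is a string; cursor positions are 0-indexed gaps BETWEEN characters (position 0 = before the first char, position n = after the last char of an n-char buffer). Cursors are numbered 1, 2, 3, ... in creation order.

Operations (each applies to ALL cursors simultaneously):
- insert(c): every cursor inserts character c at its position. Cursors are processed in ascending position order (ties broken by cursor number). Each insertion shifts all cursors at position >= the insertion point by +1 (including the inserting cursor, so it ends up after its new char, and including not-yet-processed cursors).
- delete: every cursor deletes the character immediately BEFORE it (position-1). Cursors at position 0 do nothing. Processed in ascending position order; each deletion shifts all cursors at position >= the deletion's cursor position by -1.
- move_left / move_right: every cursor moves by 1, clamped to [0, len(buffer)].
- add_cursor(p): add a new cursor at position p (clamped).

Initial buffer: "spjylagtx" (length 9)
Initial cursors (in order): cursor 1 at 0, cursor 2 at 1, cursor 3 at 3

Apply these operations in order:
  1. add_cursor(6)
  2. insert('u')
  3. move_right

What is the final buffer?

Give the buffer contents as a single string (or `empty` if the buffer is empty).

Answer: usupjuylaugtx

Derivation:
After op 1 (add_cursor(6)): buffer="spjylagtx" (len 9), cursors c1@0 c2@1 c3@3 c4@6, authorship .........
After op 2 (insert('u')): buffer="usupjuylaugtx" (len 13), cursors c1@1 c2@3 c3@6 c4@10, authorship 1.2..3...4...
After op 3 (move_right): buffer="usupjuylaugtx" (len 13), cursors c1@2 c2@4 c3@7 c4@11, authorship 1.2..3...4...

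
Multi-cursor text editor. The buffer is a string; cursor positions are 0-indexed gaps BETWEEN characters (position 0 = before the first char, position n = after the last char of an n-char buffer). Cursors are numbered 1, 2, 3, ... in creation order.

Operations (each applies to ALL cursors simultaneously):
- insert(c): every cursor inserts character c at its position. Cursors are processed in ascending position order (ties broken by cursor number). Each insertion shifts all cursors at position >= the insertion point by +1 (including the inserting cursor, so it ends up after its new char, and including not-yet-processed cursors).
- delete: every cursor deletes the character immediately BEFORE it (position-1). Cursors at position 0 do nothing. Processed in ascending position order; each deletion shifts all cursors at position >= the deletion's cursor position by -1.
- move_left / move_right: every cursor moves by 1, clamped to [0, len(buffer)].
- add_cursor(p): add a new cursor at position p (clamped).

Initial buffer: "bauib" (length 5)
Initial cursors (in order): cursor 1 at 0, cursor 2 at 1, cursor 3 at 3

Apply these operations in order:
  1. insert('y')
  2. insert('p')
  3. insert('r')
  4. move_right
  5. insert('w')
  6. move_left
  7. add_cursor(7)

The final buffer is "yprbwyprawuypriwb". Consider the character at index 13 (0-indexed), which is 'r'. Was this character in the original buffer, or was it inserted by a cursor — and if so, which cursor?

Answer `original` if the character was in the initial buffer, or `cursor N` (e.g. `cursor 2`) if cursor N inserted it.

Answer: cursor 3

Derivation:
After op 1 (insert('y')): buffer="ybyauyib" (len 8), cursors c1@1 c2@3 c3@6, authorship 1.2..3..
After op 2 (insert('p')): buffer="ypbypauypib" (len 11), cursors c1@2 c2@5 c3@9, authorship 11.22..33..
After op 3 (insert('r')): buffer="yprbyprauyprib" (len 14), cursors c1@3 c2@7 c3@12, authorship 111.222..333..
After op 4 (move_right): buffer="yprbyprauyprib" (len 14), cursors c1@4 c2@8 c3@13, authorship 111.222..333..
After op 5 (insert('w')): buffer="yprbwyprawuypriwb" (len 17), cursors c1@5 c2@10 c3@16, authorship 111.1222.2.333.3.
After op 6 (move_left): buffer="yprbwyprawuypriwb" (len 17), cursors c1@4 c2@9 c3@15, authorship 111.1222.2.333.3.
After op 7 (add_cursor(7)): buffer="yprbwyprawuypriwb" (len 17), cursors c1@4 c4@7 c2@9 c3@15, authorship 111.1222.2.333.3.
Authorship (.=original, N=cursor N): 1 1 1 . 1 2 2 2 . 2 . 3 3 3 . 3 .
Index 13: author = 3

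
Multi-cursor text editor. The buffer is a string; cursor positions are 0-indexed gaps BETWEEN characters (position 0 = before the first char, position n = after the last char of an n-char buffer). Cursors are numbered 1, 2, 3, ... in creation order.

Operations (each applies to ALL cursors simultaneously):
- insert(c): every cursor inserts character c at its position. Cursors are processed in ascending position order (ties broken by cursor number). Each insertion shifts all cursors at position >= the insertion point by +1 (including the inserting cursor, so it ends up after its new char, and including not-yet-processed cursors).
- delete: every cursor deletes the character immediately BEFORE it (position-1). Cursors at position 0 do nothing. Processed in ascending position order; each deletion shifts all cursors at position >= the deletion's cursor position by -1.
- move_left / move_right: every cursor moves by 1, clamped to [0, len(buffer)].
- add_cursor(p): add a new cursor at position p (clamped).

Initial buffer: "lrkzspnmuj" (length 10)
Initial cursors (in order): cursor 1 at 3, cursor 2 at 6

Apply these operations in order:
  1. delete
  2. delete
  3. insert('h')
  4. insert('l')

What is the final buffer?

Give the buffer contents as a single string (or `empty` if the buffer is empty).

Answer: lhlzhlnmuj

Derivation:
After op 1 (delete): buffer="lrzsnmuj" (len 8), cursors c1@2 c2@4, authorship ........
After op 2 (delete): buffer="lznmuj" (len 6), cursors c1@1 c2@2, authorship ......
After op 3 (insert('h')): buffer="lhzhnmuj" (len 8), cursors c1@2 c2@4, authorship .1.2....
After op 4 (insert('l')): buffer="lhlzhlnmuj" (len 10), cursors c1@3 c2@6, authorship .11.22....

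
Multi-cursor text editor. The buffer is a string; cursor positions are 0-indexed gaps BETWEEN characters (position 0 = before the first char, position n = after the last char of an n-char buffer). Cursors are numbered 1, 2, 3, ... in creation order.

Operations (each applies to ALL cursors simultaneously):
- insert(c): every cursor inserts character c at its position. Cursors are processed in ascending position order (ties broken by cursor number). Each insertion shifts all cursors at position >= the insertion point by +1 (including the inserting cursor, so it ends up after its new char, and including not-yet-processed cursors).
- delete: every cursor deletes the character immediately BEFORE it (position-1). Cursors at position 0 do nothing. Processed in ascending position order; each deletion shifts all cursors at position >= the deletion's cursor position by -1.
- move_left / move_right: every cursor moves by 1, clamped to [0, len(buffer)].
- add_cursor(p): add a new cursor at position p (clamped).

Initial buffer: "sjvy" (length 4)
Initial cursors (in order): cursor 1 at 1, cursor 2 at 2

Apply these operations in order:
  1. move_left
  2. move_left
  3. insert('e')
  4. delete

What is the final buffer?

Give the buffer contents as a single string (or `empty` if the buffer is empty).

After op 1 (move_left): buffer="sjvy" (len 4), cursors c1@0 c2@1, authorship ....
After op 2 (move_left): buffer="sjvy" (len 4), cursors c1@0 c2@0, authorship ....
After op 3 (insert('e')): buffer="eesjvy" (len 6), cursors c1@2 c2@2, authorship 12....
After op 4 (delete): buffer="sjvy" (len 4), cursors c1@0 c2@0, authorship ....

Answer: sjvy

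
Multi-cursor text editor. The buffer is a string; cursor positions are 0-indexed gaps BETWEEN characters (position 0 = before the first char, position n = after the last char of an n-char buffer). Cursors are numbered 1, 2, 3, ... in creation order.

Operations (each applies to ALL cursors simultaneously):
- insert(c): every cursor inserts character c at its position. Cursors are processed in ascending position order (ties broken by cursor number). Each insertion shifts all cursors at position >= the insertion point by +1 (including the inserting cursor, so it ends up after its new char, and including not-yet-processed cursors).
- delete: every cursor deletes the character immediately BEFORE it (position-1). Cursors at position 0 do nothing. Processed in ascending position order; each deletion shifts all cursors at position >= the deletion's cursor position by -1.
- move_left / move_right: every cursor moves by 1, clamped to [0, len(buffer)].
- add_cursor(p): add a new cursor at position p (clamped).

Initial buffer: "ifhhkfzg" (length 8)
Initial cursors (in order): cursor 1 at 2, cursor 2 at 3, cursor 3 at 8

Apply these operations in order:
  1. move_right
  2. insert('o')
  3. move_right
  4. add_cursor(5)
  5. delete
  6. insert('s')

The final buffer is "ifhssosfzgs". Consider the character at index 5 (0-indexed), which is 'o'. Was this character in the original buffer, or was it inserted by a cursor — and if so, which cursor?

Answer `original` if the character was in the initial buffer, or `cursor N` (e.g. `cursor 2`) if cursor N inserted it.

Answer: cursor 2

Derivation:
After op 1 (move_right): buffer="ifhhkfzg" (len 8), cursors c1@3 c2@4 c3@8, authorship ........
After op 2 (insert('o')): buffer="ifhohokfzgo" (len 11), cursors c1@4 c2@6 c3@11, authorship ...1.2....3
After op 3 (move_right): buffer="ifhohokfzgo" (len 11), cursors c1@5 c2@7 c3@11, authorship ...1.2....3
After op 4 (add_cursor(5)): buffer="ifhohokfzgo" (len 11), cursors c1@5 c4@5 c2@7 c3@11, authorship ...1.2....3
After op 5 (delete): buffer="ifhofzg" (len 7), cursors c1@3 c4@3 c2@4 c3@7, authorship ...2...
After op 6 (insert('s')): buffer="ifhssosfzgs" (len 11), cursors c1@5 c4@5 c2@7 c3@11, authorship ...1422...3
Authorship (.=original, N=cursor N): . . . 1 4 2 2 . . . 3
Index 5: author = 2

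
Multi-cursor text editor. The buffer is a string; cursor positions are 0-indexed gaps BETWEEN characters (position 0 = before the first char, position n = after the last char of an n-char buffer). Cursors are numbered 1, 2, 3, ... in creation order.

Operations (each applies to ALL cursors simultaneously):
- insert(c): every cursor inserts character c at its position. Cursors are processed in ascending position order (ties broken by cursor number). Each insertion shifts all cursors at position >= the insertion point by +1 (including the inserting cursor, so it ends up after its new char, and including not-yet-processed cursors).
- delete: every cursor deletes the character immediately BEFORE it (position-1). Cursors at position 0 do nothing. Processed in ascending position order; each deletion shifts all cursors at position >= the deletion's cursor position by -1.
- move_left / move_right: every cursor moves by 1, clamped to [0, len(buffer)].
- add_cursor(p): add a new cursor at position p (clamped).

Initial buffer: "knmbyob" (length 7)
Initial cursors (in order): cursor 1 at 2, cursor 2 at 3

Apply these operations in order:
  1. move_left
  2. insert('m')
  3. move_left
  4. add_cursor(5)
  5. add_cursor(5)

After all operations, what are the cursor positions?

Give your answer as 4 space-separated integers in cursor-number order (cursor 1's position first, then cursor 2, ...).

After op 1 (move_left): buffer="knmbyob" (len 7), cursors c1@1 c2@2, authorship .......
After op 2 (insert('m')): buffer="kmnmmbyob" (len 9), cursors c1@2 c2@4, authorship .1.2.....
After op 3 (move_left): buffer="kmnmmbyob" (len 9), cursors c1@1 c2@3, authorship .1.2.....
After op 4 (add_cursor(5)): buffer="kmnmmbyob" (len 9), cursors c1@1 c2@3 c3@5, authorship .1.2.....
After op 5 (add_cursor(5)): buffer="kmnmmbyob" (len 9), cursors c1@1 c2@3 c3@5 c4@5, authorship .1.2.....

Answer: 1 3 5 5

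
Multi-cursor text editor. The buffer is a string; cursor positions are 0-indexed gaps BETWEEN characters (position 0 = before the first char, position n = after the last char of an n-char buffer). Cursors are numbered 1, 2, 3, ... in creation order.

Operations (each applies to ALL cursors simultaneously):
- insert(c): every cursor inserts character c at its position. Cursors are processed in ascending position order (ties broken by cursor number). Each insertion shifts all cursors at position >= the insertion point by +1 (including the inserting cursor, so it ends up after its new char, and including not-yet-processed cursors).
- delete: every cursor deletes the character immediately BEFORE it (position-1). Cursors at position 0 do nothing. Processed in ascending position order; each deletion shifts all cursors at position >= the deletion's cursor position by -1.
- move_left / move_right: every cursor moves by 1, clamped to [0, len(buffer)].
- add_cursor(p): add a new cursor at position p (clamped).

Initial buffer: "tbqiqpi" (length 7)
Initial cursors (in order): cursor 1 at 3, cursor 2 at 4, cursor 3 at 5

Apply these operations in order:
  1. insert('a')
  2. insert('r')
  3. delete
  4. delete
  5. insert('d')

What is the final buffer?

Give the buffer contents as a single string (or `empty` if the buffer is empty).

After op 1 (insert('a')): buffer="tbqaiaqapi" (len 10), cursors c1@4 c2@6 c3@8, authorship ...1.2.3..
After op 2 (insert('r')): buffer="tbqariarqarpi" (len 13), cursors c1@5 c2@8 c3@11, authorship ...11.22.33..
After op 3 (delete): buffer="tbqaiaqapi" (len 10), cursors c1@4 c2@6 c3@8, authorship ...1.2.3..
After op 4 (delete): buffer="tbqiqpi" (len 7), cursors c1@3 c2@4 c3@5, authorship .......
After op 5 (insert('d')): buffer="tbqdidqdpi" (len 10), cursors c1@4 c2@6 c3@8, authorship ...1.2.3..

Answer: tbqdidqdpi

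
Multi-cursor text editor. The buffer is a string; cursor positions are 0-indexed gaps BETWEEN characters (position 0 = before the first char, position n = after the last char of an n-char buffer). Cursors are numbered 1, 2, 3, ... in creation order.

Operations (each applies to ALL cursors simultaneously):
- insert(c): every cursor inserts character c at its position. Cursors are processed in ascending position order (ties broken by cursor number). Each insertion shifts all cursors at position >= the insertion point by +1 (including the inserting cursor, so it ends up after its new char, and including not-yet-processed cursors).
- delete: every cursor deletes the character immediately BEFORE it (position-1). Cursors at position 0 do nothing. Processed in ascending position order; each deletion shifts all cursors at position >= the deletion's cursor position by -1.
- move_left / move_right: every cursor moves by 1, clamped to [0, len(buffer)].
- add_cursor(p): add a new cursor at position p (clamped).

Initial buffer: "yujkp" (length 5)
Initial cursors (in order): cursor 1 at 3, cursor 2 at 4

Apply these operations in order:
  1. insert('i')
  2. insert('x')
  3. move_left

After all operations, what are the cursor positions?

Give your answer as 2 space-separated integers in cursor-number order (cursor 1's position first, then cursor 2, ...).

After op 1 (insert('i')): buffer="yujikip" (len 7), cursors c1@4 c2@6, authorship ...1.2.
After op 2 (insert('x')): buffer="yujixkixp" (len 9), cursors c1@5 c2@8, authorship ...11.22.
After op 3 (move_left): buffer="yujixkixp" (len 9), cursors c1@4 c2@7, authorship ...11.22.

Answer: 4 7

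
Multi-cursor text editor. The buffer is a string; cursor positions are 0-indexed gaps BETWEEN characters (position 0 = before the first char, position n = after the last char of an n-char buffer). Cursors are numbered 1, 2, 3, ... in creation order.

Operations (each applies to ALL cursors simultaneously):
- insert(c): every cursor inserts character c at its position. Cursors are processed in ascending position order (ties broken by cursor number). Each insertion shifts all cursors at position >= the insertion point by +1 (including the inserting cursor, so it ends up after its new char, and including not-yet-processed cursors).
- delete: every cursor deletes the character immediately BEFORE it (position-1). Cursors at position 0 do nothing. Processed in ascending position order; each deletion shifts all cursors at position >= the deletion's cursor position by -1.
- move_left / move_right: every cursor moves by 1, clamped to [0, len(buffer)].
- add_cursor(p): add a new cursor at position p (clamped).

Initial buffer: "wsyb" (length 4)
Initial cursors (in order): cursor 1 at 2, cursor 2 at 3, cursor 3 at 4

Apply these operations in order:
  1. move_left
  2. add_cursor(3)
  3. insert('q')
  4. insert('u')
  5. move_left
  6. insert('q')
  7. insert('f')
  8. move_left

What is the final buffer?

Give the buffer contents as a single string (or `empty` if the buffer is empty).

After op 1 (move_left): buffer="wsyb" (len 4), cursors c1@1 c2@2 c3@3, authorship ....
After op 2 (add_cursor(3)): buffer="wsyb" (len 4), cursors c1@1 c2@2 c3@3 c4@3, authorship ....
After op 3 (insert('q')): buffer="wqsqyqqb" (len 8), cursors c1@2 c2@4 c3@7 c4@7, authorship .1.2.34.
After op 4 (insert('u')): buffer="wqusquyqquub" (len 12), cursors c1@3 c2@6 c3@11 c4@11, authorship .11.22.3434.
After op 5 (move_left): buffer="wqusquyqquub" (len 12), cursors c1@2 c2@5 c3@10 c4@10, authorship .11.22.3434.
After op 6 (insert('q')): buffer="wqqusqquyqquqqub" (len 16), cursors c1@3 c2@7 c3@14 c4@14, authorship .111.222.343344.
After op 7 (insert('f')): buffer="wqqfusqqfuyqquqqffub" (len 20), cursors c1@4 c2@9 c3@18 c4@18, authorship .1111.2222.34334344.
After op 8 (move_left): buffer="wqqfusqqfuyqquqqffub" (len 20), cursors c1@3 c2@8 c3@17 c4@17, authorship .1111.2222.34334344.

Answer: wqqfusqqfuyqquqqffub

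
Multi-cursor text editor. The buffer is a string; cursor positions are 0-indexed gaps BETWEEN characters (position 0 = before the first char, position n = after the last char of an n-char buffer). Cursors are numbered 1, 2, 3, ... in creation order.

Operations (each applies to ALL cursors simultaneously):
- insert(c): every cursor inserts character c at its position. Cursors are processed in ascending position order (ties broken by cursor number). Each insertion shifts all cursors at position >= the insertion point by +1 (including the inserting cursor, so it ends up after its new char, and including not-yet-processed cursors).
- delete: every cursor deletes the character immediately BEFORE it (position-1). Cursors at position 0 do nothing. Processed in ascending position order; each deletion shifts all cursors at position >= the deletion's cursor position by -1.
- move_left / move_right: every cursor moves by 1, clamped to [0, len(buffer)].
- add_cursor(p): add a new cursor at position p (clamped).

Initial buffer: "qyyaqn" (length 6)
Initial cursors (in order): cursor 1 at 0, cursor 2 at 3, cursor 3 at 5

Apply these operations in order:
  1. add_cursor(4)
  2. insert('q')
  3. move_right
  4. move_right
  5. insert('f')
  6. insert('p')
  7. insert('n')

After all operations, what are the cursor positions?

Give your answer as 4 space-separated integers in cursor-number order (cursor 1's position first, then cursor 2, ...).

Answer: 6 13 22 18

Derivation:
After op 1 (add_cursor(4)): buffer="qyyaqn" (len 6), cursors c1@0 c2@3 c4@4 c3@5, authorship ......
After op 2 (insert('q')): buffer="qqyyqaqqqn" (len 10), cursors c1@1 c2@5 c4@7 c3@9, authorship 1...2.4.3.
After op 3 (move_right): buffer="qqyyqaqqqn" (len 10), cursors c1@2 c2@6 c4@8 c3@10, authorship 1...2.4.3.
After op 4 (move_right): buffer="qqyyqaqqqn" (len 10), cursors c1@3 c2@7 c4@9 c3@10, authorship 1...2.4.3.
After op 5 (insert('f')): buffer="qqyfyqaqfqqfnf" (len 14), cursors c1@4 c2@9 c4@12 c3@14, authorship 1..1.2.42.34.3
After op 6 (insert('p')): buffer="qqyfpyqaqfpqqfpnfp" (len 18), cursors c1@5 c2@11 c4@15 c3@18, authorship 1..11.2.422.344.33
After op 7 (insert('n')): buffer="qqyfpnyqaqfpnqqfpnnfpn" (len 22), cursors c1@6 c2@13 c4@18 c3@22, authorship 1..111.2.4222.3444.333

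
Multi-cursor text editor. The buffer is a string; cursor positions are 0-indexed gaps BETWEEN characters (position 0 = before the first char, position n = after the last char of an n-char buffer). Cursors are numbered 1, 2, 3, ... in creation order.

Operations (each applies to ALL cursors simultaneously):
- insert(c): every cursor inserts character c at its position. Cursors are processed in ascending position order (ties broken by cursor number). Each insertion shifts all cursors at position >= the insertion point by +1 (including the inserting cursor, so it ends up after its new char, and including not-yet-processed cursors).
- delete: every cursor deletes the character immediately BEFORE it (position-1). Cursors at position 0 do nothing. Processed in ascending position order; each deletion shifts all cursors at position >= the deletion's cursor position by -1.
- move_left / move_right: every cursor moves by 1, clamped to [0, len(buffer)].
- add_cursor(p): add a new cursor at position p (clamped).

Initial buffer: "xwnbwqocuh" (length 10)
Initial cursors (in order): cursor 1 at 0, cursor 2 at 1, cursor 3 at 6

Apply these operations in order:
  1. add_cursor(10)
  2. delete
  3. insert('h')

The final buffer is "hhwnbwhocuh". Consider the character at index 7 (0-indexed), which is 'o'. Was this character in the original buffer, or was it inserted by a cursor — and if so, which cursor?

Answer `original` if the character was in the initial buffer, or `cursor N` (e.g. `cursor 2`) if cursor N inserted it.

After op 1 (add_cursor(10)): buffer="xwnbwqocuh" (len 10), cursors c1@0 c2@1 c3@6 c4@10, authorship ..........
After op 2 (delete): buffer="wnbwocu" (len 7), cursors c1@0 c2@0 c3@4 c4@7, authorship .......
After op 3 (insert('h')): buffer="hhwnbwhocuh" (len 11), cursors c1@2 c2@2 c3@7 c4@11, authorship 12....3...4
Authorship (.=original, N=cursor N): 1 2 . . . . 3 . . . 4
Index 7: author = original

Answer: original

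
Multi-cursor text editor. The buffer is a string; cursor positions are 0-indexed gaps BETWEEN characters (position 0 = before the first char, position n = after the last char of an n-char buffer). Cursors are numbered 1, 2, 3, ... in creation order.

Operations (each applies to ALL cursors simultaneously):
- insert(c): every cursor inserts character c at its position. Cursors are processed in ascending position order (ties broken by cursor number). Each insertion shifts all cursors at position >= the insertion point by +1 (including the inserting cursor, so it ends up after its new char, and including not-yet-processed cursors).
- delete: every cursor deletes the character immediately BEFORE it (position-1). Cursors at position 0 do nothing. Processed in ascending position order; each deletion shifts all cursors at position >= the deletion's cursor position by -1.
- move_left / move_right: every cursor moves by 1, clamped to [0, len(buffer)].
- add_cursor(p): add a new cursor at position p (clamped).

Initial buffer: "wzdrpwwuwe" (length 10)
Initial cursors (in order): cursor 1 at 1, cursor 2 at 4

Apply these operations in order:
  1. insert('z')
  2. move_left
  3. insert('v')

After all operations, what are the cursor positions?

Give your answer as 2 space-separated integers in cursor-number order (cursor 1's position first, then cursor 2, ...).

Answer: 2 7

Derivation:
After op 1 (insert('z')): buffer="wzzdrzpwwuwe" (len 12), cursors c1@2 c2@6, authorship .1...2......
After op 2 (move_left): buffer="wzzdrzpwwuwe" (len 12), cursors c1@1 c2@5, authorship .1...2......
After op 3 (insert('v')): buffer="wvzzdrvzpwwuwe" (len 14), cursors c1@2 c2@7, authorship .11...22......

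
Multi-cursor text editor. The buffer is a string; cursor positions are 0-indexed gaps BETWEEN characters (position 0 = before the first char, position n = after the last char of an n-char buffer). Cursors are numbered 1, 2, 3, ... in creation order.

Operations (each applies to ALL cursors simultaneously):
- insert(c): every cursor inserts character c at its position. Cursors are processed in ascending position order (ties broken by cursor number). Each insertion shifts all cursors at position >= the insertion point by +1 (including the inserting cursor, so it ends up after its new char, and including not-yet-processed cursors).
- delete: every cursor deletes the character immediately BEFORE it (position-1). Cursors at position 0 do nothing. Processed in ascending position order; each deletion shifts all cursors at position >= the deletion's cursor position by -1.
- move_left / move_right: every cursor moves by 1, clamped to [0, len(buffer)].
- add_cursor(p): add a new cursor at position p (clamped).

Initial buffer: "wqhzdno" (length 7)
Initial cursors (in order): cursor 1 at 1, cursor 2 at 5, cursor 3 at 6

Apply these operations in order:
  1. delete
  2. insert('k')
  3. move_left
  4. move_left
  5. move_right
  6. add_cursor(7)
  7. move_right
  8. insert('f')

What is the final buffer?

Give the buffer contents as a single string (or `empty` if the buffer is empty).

Answer: kqfhzkkffof

Derivation:
After op 1 (delete): buffer="qhzo" (len 4), cursors c1@0 c2@3 c3@3, authorship ....
After op 2 (insert('k')): buffer="kqhzkko" (len 7), cursors c1@1 c2@6 c3@6, authorship 1...23.
After op 3 (move_left): buffer="kqhzkko" (len 7), cursors c1@0 c2@5 c3@5, authorship 1...23.
After op 4 (move_left): buffer="kqhzkko" (len 7), cursors c1@0 c2@4 c3@4, authorship 1...23.
After op 5 (move_right): buffer="kqhzkko" (len 7), cursors c1@1 c2@5 c3@5, authorship 1...23.
After op 6 (add_cursor(7)): buffer="kqhzkko" (len 7), cursors c1@1 c2@5 c3@5 c4@7, authorship 1...23.
After op 7 (move_right): buffer="kqhzkko" (len 7), cursors c1@2 c2@6 c3@6 c4@7, authorship 1...23.
After op 8 (insert('f')): buffer="kqfhzkkffof" (len 11), cursors c1@3 c2@9 c3@9 c4@11, authorship 1.1..2323.4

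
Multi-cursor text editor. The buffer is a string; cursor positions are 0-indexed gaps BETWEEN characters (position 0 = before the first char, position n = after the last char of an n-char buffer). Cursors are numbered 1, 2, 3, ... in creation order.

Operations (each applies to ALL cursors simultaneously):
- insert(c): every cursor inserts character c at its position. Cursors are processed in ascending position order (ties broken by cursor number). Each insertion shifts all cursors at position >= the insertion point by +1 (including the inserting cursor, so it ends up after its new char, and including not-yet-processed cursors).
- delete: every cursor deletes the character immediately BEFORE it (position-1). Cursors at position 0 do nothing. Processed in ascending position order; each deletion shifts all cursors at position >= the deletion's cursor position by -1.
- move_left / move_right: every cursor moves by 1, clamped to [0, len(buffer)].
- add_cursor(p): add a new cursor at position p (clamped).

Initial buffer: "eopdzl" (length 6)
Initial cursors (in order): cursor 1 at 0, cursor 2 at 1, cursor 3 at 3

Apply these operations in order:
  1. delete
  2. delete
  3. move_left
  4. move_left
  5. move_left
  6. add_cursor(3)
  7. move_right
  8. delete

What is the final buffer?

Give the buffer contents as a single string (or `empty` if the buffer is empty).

After op 1 (delete): buffer="odzl" (len 4), cursors c1@0 c2@0 c3@1, authorship ....
After op 2 (delete): buffer="dzl" (len 3), cursors c1@0 c2@0 c3@0, authorship ...
After op 3 (move_left): buffer="dzl" (len 3), cursors c1@0 c2@0 c3@0, authorship ...
After op 4 (move_left): buffer="dzl" (len 3), cursors c1@0 c2@0 c3@0, authorship ...
After op 5 (move_left): buffer="dzl" (len 3), cursors c1@0 c2@0 c3@0, authorship ...
After op 6 (add_cursor(3)): buffer="dzl" (len 3), cursors c1@0 c2@0 c3@0 c4@3, authorship ...
After op 7 (move_right): buffer="dzl" (len 3), cursors c1@1 c2@1 c3@1 c4@3, authorship ...
After op 8 (delete): buffer="z" (len 1), cursors c1@0 c2@0 c3@0 c4@1, authorship .

Answer: z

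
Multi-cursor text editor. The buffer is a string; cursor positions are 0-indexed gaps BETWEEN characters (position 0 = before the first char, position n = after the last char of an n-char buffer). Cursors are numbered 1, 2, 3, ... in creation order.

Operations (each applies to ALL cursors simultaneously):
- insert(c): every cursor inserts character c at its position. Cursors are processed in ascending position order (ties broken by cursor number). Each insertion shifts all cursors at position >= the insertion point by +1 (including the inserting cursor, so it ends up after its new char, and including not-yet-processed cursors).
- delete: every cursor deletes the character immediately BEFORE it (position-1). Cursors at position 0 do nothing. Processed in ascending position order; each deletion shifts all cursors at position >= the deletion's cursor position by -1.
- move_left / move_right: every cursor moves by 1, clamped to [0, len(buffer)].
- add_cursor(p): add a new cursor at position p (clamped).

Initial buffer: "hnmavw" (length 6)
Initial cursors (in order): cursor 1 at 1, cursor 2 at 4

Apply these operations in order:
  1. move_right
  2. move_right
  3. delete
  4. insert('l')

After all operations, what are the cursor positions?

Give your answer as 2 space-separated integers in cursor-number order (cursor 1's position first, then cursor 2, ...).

Answer: 3 6

Derivation:
After op 1 (move_right): buffer="hnmavw" (len 6), cursors c1@2 c2@5, authorship ......
After op 2 (move_right): buffer="hnmavw" (len 6), cursors c1@3 c2@6, authorship ......
After op 3 (delete): buffer="hnav" (len 4), cursors c1@2 c2@4, authorship ....
After op 4 (insert('l')): buffer="hnlavl" (len 6), cursors c1@3 c2@6, authorship ..1..2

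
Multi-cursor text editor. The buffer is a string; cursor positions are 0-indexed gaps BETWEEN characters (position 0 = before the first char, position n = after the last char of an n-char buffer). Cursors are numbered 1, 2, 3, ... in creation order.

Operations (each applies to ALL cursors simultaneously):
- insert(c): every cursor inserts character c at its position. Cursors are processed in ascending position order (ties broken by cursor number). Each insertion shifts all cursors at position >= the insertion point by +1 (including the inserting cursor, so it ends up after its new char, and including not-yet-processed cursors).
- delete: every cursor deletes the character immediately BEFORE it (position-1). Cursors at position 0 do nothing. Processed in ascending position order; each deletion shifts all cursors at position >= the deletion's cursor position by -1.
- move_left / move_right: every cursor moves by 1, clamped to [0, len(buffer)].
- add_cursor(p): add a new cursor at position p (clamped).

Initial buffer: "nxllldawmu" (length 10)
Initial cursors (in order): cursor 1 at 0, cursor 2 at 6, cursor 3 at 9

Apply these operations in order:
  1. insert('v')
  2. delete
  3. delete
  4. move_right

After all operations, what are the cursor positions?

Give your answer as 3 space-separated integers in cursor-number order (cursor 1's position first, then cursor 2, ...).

Answer: 1 6 8

Derivation:
After op 1 (insert('v')): buffer="vnxllldvawmvu" (len 13), cursors c1@1 c2@8 c3@12, authorship 1......2...3.
After op 2 (delete): buffer="nxllldawmu" (len 10), cursors c1@0 c2@6 c3@9, authorship ..........
After op 3 (delete): buffer="nxlllawu" (len 8), cursors c1@0 c2@5 c3@7, authorship ........
After op 4 (move_right): buffer="nxlllawu" (len 8), cursors c1@1 c2@6 c3@8, authorship ........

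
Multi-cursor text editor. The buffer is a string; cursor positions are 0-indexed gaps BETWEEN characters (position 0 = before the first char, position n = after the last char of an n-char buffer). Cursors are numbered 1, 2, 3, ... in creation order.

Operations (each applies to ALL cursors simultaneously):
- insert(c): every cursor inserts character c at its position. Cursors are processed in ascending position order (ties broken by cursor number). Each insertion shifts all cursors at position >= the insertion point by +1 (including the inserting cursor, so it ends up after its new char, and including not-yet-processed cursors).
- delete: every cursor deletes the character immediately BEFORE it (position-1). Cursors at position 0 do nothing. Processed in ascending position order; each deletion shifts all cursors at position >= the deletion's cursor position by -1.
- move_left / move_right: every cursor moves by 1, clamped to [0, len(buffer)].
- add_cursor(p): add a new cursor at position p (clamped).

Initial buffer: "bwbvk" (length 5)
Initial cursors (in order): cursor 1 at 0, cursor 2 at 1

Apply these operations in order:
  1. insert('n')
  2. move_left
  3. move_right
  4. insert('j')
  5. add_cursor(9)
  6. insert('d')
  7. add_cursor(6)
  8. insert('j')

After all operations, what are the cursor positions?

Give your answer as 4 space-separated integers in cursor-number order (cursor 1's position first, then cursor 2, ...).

Answer: 4 10 16 8

Derivation:
After op 1 (insert('n')): buffer="nbnwbvk" (len 7), cursors c1@1 c2@3, authorship 1.2....
After op 2 (move_left): buffer="nbnwbvk" (len 7), cursors c1@0 c2@2, authorship 1.2....
After op 3 (move_right): buffer="nbnwbvk" (len 7), cursors c1@1 c2@3, authorship 1.2....
After op 4 (insert('j')): buffer="njbnjwbvk" (len 9), cursors c1@2 c2@5, authorship 11.22....
After op 5 (add_cursor(9)): buffer="njbnjwbvk" (len 9), cursors c1@2 c2@5 c3@9, authorship 11.22....
After op 6 (insert('d')): buffer="njdbnjdwbvkd" (len 12), cursors c1@3 c2@7 c3@12, authorship 111.222....3
After op 7 (add_cursor(6)): buffer="njdbnjdwbvkd" (len 12), cursors c1@3 c4@6 c2@7 c3@12, authorship 111.222....3
After op 8 (insert('j')): buffer="njdjbnjjdjwbvkdj" (len 16), cursors c1@4 c4@8 c2@10 c3@16, authorship 1111.22422....33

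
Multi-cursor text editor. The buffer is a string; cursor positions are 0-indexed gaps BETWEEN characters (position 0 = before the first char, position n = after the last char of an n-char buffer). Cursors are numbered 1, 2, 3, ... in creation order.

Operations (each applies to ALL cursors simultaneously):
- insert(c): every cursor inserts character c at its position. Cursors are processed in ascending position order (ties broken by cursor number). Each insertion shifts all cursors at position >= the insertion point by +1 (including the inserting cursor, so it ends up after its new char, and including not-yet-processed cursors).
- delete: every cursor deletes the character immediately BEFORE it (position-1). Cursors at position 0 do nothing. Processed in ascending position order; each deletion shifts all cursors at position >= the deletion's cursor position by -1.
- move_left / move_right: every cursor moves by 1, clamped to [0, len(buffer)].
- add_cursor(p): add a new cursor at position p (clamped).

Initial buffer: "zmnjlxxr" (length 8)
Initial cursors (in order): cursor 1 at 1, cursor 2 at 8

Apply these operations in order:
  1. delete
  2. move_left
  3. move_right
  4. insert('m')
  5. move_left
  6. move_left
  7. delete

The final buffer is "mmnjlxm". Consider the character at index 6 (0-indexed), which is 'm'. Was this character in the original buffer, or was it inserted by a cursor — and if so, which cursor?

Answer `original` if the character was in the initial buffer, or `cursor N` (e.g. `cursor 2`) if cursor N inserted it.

After op 1 (delete): buffer="mnjlxx" (len 6), cursors c1@0 c2@6, authorship ......
After op 2 (move_left): buffer="mnjlxx" (len 6), cursors c1@0 c2@5, authorship ......
After op 3 (move_right): buffer="mnjlxx" (len 6), cursors c1@1 c2@6, authorship ......
After op 4 (insert('m')): buffer="mmnjlxxm" (len 8), cursors c1@2 c2@8, authorship .1.....2
After op 5 (move_left): buffer="mmnjlxxm" (len 8), cursors c1@1 c2@7, authorship .1.....2
After op 6 (move_left): buffer="mmnjlxxm" (len 8), cursors c1@0 c2@6, authorship .1.....2
After op 7 (delete): buffer="mmnjlxm" (len 7), cursors c1@0 c2@5, authorship .1....2
Authorship (.=original, N=cursor N): . 1 . . . . 2
Index 6: author = 2

Answer: cursor 2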